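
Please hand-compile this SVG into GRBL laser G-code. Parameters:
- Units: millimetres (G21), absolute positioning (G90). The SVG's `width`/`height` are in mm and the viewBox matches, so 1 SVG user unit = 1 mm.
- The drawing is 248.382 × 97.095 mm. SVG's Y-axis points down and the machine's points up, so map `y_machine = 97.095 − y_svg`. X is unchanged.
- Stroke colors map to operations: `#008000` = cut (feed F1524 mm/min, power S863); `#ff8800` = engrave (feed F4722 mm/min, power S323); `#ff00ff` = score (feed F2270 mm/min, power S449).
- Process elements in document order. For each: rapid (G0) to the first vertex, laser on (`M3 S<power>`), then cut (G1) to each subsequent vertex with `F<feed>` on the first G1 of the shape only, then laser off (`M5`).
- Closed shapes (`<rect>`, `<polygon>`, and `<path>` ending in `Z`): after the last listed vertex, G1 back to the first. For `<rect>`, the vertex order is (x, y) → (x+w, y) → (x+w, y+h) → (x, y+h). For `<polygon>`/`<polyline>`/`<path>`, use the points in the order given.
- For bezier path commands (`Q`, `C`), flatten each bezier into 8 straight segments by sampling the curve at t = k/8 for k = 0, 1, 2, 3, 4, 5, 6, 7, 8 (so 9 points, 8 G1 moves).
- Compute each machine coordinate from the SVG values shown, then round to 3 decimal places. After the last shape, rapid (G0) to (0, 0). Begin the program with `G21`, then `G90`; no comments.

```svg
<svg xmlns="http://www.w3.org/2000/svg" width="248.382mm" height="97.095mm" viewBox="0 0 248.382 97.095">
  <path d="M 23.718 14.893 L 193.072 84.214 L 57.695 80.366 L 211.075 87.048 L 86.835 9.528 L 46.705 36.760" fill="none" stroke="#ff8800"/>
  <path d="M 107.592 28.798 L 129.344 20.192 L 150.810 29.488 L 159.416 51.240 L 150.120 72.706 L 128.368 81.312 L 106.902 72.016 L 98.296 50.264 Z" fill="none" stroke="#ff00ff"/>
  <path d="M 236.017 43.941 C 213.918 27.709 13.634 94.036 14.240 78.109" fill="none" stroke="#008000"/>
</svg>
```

viewBox `0 0 248.382 97.095` with mm width/height → 1 unit = 1 mm. Flip: y_m = 97.095 − y_svg.

**Shape 1** — `<path>` open polyline, stroke `#ff8800` → engrave (S323, F4722). Machine vertices: (23.718,82.202) → (193.072,12.881) → (57.695,16.729) → (211.075,10.047) → (86.835,87.567) → (46.705,60.335). Open path.

**Shape 2** — `<path>` regular polygon, stroke `#ff00ff` → score (S449, F2270). Machine vertices: (107.592,68.297) → (129.344,76.903) → (150.810,67.607) → (159.416,45.855) → (150.120,24.389) → (128.368,15.783) → (106.902,25.079) → (98.296,46.831) → (107.592,68.297). Closed: final G1 returns to the first vertex.

**Shape 3** — `<path>` cubic bezier, stroke `#008000` → cut (S863, F1524). Control points (SVG): P0=(236.017,43.941), P1=(213.918,27.709), P2=(13.634,94.036), P3=(14.240,78.109); sampled at t=k/8. Machine vertices: (236.017,53.154) → (220.118,55.693) → (191.956,52.423) → (155.974,45.277) → (116.614,36.184) → (78.318,27.078) → (45.529,19.888) → (22.689,16.547) → (14.240,18.986). Open path.

G21
G90
G0 X23.718 Y82.202
M3 S323
G1 X193.072 Y12.881 F4722
G1 X57.695 Y16.729
G1 X211.075 Y10.047
G1 X86.835 Y87.567
G1 X46.705 Y60.335
M5
G0 X107.592 Y68.297
M3 S449
G1 X129.344 Y76.903 F2270
G1 X150.810 Y67.607
G1 X159.416 Y45.855
G1 X150.120 Y24.389
G1 X128.368 Y15.783
G1 X106.902 Y25.079
G1 X98.296 Y46.831
G1 X107.592 Y68.297
M5
G0 X236.017 Y53.154
M3 S863
G1 X220.118 Y55.693 F1524
G1 X191.956 Y52.423
G1 X155.974 Y45.277
G1 X116.614 Y36.184
G1 X78.318 Y27.078
G1 X45.529 Y19.888
G1 X22.689 Y16.547
G1 X14.240 Y18.986
M5
G0 X0.000 Y0.000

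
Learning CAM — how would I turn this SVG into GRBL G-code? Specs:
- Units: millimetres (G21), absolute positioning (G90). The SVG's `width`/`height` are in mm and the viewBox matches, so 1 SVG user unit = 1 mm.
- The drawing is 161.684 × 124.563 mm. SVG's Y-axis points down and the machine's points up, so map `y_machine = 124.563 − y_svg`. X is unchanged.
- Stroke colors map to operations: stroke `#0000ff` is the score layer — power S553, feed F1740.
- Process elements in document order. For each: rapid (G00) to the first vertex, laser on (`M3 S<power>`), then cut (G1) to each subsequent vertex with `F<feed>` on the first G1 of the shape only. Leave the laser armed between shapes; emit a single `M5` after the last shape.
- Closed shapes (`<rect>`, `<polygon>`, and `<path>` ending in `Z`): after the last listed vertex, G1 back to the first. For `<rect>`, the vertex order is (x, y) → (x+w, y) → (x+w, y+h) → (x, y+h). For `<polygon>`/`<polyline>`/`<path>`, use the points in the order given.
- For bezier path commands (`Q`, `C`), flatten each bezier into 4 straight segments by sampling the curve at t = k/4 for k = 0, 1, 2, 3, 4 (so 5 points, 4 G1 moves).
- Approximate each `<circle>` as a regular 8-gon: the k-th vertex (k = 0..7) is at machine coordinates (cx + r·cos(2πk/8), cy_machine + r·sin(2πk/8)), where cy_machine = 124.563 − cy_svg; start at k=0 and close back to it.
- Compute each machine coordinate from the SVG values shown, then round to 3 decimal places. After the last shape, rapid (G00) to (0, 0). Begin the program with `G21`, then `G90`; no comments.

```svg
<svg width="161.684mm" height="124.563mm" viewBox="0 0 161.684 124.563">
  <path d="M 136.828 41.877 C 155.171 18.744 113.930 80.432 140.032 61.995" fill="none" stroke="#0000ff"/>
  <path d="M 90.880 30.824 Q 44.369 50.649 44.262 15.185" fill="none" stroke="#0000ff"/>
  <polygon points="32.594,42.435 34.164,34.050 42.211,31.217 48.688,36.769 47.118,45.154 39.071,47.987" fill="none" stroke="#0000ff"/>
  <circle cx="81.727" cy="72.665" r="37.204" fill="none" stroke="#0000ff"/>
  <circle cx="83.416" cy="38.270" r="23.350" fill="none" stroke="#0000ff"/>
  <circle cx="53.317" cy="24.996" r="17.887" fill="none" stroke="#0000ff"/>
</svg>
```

G21
G90
G00 X136.828 Y82.686
M3 S553
G1 X141.396 Y86.709 F1740
G1 X135.520 Y74.388
G1 X131.099 Y61.186
G1 X140.032 Y62.568
G00 X90.880 Y93.739
M3 S553
G1 X70.525 Y87.282 F1740
G1 X55.970 Y87.736
G1 X47.216 Y95.102
G1 X44.262 Y109.378
G00 X32.594 Y82.128
M3 S553
G1 X34.164 Y90.513 F1740
G1 X42.211 Y93.346
G1 X48.688 Y87.794
G1 X47.118 Y79.409
G1 X39.071 Y76.576
G1 X32.594 Y82.128
G00 X118.931 Y51.898
M3 S553
G1 X108.034 Y78.205 F1740
G1 X81.727 Y89.102
G1 X55.420 Y78.205
G1 X44.523 Y51.898
G1 X55.420 Y25.591
G1 X81.727 Y14.694
G1 X108.034 Y25.591
G1 X118.931 Y51.898
G00 X106.766 Y86.293
M3 S553
G1 X99.927 Y102.804 F1740
G1 X83.416 Y109.643
G1 X66.905 Y102.804
G1 X60.066 Y86.293
G1 X66.905 Y69.782
G1 X83.416 Y62.943
G1 X99.927 Y69.782
G1 X106.766 Y86.293
G00 X71.204 Y99.567
M3 S553
G1 X65.965 Y112.215 F1740
G1 X53.317 Y117.454
G1 X40.669 Y112.215
G1 X35.430 Y99.567
G1 X40.669 Y86.919
G1 X53.317 Y81.680
G1 X65.965 Y86.919
G1 X71.204 Y99.567
M5
G00 X0.000 Y0.000

1 u = 1 mm; y_m = 124.563 − y.

[1] `<path>` cubic bezier, #0000ff→score S553 F1740: (136.828,82.686) → (141.396,86.709) → (135.520,74.388) → (131.099,61.186) → (140.032,62.568)

[2] `<path>` quadratic bezier, #0000ff→score S553 F1740: (90.880,93.739) → (70.525,87.282) → (55.970,87.736) → (47.216,95.102) → (44.262,109.378)

[3] `<polygon>` regular polygon, #0000ff→score S553 F1740: (32.594,82.128) → (34.164,90.513) → (42.211,93.346) → (48.688,87.794) → (47.118,79.409) → (39.071,76.576) → (32.594,82.128) (closed)

[4] `<circle>` circle, #0000ff→score S553 F1740: (118.931,51.898) → (108.034,78.205) → (81.727,89.102) → (55.420,78.205) → (44.523,51.898) → (55.420,25.591) → (81.727,14.694) → (108.034,25.591) → (118.931,51.898) (closed)

[5] `<circle>` circle, #0000ff→score S553 F1740: (106.766,86.293) → (99.927,102.804) → (83.416,109.643) → (66.905,102.804) → (60.066,86.293) → (66.905,69.782) → (83.416,62.943) → (99.927,69.782) → (106.766,86.293) (closed)

[6] `<circle>` circle, #0000ff→score S553 F1740: (71.204,99.567) → (65.965,112.215) → (53.317,117.454) → (40.669,112.215) → (35.430,99.567) → (40.669,86.919) → (53.317,81.680) → (65.965,86.919) → (71.204,99.567) (closed)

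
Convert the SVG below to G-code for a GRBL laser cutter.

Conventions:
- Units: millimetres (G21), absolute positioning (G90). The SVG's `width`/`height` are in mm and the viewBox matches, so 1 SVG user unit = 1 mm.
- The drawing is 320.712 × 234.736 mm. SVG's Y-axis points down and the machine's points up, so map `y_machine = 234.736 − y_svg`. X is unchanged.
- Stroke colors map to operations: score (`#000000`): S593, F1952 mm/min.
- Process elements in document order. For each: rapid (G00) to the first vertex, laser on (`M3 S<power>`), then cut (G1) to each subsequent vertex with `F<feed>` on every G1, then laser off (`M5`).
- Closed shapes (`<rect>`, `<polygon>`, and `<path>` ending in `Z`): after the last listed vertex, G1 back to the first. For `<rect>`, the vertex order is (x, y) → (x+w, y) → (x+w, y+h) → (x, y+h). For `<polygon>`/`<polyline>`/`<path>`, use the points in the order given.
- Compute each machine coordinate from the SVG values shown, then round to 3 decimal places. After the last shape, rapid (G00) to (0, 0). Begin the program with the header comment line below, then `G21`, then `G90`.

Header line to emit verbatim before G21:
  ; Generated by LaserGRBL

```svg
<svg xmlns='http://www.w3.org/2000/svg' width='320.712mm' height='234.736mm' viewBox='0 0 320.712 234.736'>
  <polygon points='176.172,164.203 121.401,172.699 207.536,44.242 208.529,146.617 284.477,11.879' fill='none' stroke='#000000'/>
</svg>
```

; Generated by LaserGRBL
G21
G90
G00 X176.172 Y70.533
M3 S593
G1 X121.401 Y62.037 F1952
G1 X207.536 Y190.494 F1952
G1 X208.529 Y88.119 F1952
G1 X284.477 Y222.857 F1952
G1 X176.172 Y70.533 F1952
M5
G00 X0.000 Y0.000

1 u = 1 mm; y_m = 234.736 − y.

[1] `<polygon>` closed polygon, #000000→score S593 F1952: (176.172,70.533) → (121.401,62.037) → (207.536,190.494) → (208.529,88.119) → (284.477,222.857) → (176.172,70.533) (closed)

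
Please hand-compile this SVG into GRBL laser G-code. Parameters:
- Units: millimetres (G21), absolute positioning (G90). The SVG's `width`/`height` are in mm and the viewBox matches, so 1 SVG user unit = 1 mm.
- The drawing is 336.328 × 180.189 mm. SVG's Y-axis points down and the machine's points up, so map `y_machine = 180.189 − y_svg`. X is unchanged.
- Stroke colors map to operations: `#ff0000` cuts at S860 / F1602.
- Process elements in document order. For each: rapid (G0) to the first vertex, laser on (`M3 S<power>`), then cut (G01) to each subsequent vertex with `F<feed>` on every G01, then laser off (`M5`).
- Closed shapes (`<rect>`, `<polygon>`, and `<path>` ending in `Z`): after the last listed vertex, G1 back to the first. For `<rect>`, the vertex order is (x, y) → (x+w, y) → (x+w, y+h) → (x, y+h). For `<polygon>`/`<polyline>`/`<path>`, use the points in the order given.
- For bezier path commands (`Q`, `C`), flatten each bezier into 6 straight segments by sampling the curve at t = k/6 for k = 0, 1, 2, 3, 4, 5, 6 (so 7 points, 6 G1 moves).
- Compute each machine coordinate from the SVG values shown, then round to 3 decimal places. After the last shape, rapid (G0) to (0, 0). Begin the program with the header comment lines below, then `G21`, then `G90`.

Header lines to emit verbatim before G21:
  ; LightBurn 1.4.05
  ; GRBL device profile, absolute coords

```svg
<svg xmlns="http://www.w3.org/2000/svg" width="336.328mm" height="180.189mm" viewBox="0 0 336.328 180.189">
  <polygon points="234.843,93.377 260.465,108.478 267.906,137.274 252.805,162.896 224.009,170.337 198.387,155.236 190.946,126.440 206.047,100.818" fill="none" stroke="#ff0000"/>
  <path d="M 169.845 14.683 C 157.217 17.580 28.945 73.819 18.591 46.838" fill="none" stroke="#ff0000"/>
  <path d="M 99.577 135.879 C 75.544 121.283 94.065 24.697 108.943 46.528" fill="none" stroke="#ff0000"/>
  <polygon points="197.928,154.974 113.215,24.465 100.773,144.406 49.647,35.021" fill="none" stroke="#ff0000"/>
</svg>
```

; LightBurn 1.4.05
; GRBL device profile, absolute coords
G21
G90
G0 X234.843 Y86.812
M3 S860
G01 X260.465 Y71.711 F1602
G01 X267.906 Y42.915 F1602
G01 X252.805 Y17.293 F1602
G01 X224.009 Y9.852 F1602
G01 X198.387 Y24.953 F1602
G01 X190.946 Y53.749 F1602
G01 X206.047 Y79.371 F1602
G01 X234.843 Y86.812 F1602
M5
G0 X169.845 Y165.506
M3 S860
G01 X154.975 Y160.245 F1602
G01 X127.319 Y149.886 F1602
G01 X93.365 Y138.224 F1602
G01 X59.601 Y129.052 F1602
G01 X32.513 Y126.163 F1602
G01 X18.591 Y133.351 F1602
M5
G0 X99.577 Y44.310
M3 S860
G01 X90.893 Y57.513 F1602
G01 X88.018 Y78.814 F1602
G01 X89.668 Y102.646 F1602
G01 X94.562 Y123.442 F1602
G01 X101.414 Y135.636 F1602
G01 X108.943 Y133.661 F1602
M5
G0 X197.928 Y25.215
M3 S860
G01 X113.215 Y155.724 F1602
G01 X100.773 Y35.783 F1602
G01 X49.647 Y145.168 F1602
G01 X197.928 Y25.215 F1602
M5
G0 X0.000 Y0.000

Since the viewBox matches the mm dimensions, user units are millimetres directly. The only transform is the Y-flip y_m = 180.189 − y_svg.

Shape 1 is a regular polygon drawn with `<polygon>`. Its stroke #ff0000 means cut at S860, F1602. After flipping Y the toolpath is (234.843,86.812) → (260.465,71.711) → (267.906,42.915) → (252.805,17.293) → (224.009,9.852) → (198.387,24.953) → (190.946,53.749) → (206.047,79.371) → (234.843,86.812), returning to the start.

Shape 2 is a cubic bezier drawn with `<path>`. Its stroke #ff0000 means cut at S860, F1602. After flipping Y the toolpath is (169.845,165.506) → (154.975,160.245) → (127.319,149.886) → (93.365,138.224) → (59.601,129.052) → (32.513,126.163) → (18.591,133.351).

Shape 3 is a cubic bezier drawn with `<path>`. Its stroke #ff0000 means cut at S860, F1602. After flipping Y the toolpath is (99.577,44.310) → (90.893,57.513) → (88.018,78.814) → (89.668,102.646) → (94.562,123.442) → (101.414,135.636) → (108.943,133.661).

Shape 4 is a closed polygon drawn with `<polygon>`. Its stroke #ff0000 means cut at S860, F1602. After flipping Y the toolpath is (197.928,25.215) → (113.215,155.724) → (100.773,35.783) → (49.647,145.168) → (197.928,25.215), returning to the start.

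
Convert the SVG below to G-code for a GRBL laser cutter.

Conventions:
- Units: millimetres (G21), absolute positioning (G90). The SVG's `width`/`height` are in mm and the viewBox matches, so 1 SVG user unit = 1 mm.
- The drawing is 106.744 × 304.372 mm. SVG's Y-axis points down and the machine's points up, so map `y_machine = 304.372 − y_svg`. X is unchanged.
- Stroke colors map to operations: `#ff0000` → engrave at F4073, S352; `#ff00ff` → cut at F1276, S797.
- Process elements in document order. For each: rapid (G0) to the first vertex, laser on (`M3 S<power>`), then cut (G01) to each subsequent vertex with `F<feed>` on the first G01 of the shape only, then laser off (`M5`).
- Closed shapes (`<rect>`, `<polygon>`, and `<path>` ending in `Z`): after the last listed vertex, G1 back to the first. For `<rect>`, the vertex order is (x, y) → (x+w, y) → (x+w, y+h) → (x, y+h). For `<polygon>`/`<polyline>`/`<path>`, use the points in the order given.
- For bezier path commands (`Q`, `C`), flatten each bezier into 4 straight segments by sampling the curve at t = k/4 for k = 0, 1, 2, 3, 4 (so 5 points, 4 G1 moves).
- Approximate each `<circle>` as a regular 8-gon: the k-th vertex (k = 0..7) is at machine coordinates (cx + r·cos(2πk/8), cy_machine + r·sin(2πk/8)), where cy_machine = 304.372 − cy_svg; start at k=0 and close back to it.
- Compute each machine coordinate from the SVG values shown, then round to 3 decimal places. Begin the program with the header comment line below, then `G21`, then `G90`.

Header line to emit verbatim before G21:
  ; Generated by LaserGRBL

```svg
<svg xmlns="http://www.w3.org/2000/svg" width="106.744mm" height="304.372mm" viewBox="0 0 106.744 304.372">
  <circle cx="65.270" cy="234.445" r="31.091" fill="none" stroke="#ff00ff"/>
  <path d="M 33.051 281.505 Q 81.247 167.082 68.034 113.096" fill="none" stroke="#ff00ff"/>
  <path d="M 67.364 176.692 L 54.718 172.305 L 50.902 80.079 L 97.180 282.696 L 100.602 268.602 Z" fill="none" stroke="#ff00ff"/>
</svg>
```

1 u = 1 mm; y_m = 304.372 − y.

[1] `<circle>` circle, #ff00ff→cut S797 F1276: (96.361,69.927) → (87.255,91.912) → (65.270,101.018) → (43.285,91.912) → (34.179,69.927) → (43.285,47.942) → (65.270,38.836) → (87.255,47.942) → (96.361,69.927) (closed)

[2] `<path>` quadratic bezier, #ff00ff→cut S797 F1276: (33.051,22.867) → (53.311,76.301) → (65.895,122.181) → (70.802,160.506) → (68.034,191.276)

[3] `<path>` closed polygon, #ff00ff→cut S797 F1276: (67.364,127.680) → (54.718,132.067) → (50.902,224.293) → (97.180,21.676) → (100.602,35.770) → (67.364,127.680) (closed)

; Generated by LaserGRBL
G21
G90
G0 X96.361 Y69.927
M3 S797
G01 X87.255 Y91.912 F1276
G01 X65.270 Y101.018
G01 X43.285 Y91.912
G01 X34.179 Y69.927
G01 X43.285 Y47.942
G01 X65.270 Y38.836
G01 X87.255 Y47.942
G01 X96.361 Y69.927
M5
G0 X33.051 Y22.867
M3 S797
G01 X53.311 Y76.301 F1276
G01 X65.895 Y122.181
G01 X70.802 Y160.506
G01 X68.034 Y191.276
M5
G0 X67.364 Y127.680
M3 S797
G01 X54.718 Y132.067 F1276
G01 X50.902 Y224.293
G01 X97.180 Y21.676
G01 X100.602 Y35.770
G01 X67.364 Y127.680
M5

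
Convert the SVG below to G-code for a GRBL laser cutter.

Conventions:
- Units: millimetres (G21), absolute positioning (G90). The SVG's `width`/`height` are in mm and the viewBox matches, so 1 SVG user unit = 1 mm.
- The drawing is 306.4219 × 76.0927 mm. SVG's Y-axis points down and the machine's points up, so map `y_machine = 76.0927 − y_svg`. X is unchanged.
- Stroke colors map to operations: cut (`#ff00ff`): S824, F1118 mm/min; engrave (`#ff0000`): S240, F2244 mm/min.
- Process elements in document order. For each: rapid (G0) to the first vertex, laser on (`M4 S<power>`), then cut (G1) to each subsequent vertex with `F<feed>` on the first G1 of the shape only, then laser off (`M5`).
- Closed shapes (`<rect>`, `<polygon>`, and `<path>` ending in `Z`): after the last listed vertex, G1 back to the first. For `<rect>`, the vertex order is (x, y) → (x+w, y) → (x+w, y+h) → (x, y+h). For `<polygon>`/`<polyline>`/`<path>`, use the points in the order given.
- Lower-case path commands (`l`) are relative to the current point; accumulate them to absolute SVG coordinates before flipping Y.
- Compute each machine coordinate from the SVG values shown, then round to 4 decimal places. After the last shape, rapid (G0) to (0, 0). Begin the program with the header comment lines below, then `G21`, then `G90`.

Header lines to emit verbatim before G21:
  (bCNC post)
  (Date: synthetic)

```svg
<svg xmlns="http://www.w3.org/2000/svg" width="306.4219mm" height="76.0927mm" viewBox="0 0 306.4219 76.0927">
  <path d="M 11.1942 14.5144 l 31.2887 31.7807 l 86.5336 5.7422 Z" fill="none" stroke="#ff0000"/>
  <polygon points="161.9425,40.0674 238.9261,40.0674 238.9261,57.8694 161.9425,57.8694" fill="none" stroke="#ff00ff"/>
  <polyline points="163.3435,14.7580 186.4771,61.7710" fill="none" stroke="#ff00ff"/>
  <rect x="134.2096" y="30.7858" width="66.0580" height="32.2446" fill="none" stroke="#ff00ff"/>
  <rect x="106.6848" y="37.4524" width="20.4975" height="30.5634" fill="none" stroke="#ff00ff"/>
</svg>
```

Since the viewBox matches the mm dimensions, user units are millimetres directly. The only transform is the Y-flip y_m = 76.0927 − y_svg.

Shape 1 is a closed polygon drawn with `<path>`. Its stroke #ff0000 means engrave at S240, F2244. After flipping Y the toolpath is (11.1942,61.5783) → (42.4829,29.7976) → (129.0165,24.0554) → (11.1942,61.5783), returning to the start.

Shape 2 is a rectangle drawn with `<polygon>`. Its stroke #ff00ff means cut at S824, F1118. After flipping Y the toolpath is (161.9425,36.0253) → (238.9261,36.0253) → (238.9261,18.2233) → (161.9425,18.2233) → (161.9425,36.0253), returning to the start.

Shape 3 is a line segment drawn with `<polyline>`. Its stroke #ff00ff means cut at S824, F1118. After flipping Y the toolpath is (163.3435,61.3347) → (186.4771,14.3217).

Shape 4 is a rectangle drawn with `<rect>`. Its stroke #ff00ff means cut at S824, F1118. After flipping Y the toolpath is (134.2096,45.3069) → (200.2676,45.3069) → (200.2676,13.0623) → (134.2096,13.0623) → (134.2096,45.3069), returning to the start.

Shape 5 is a rectangle drawn with `<rect>`. Its stroke #ff00ff means cut at S824, F1118. After flipping Y the toolpath is (106.6848,38.6403) → (127.1823,38.6403) → (127.1823,8.0769) → (106.6848,8.0769) → (106.6848,38.6403), returning to the start.

(bCNC post)
(Date: synthetic)
G21
G90
G0 X11.1942 Y61.5783
M4 S240
G1 X42.4829 Y29.7976 F2244
G1 X129.0165 Y24.0554
G1 X11.1942 Y61.5783
M5
G0 X161.9425 Y36.0253
M4 S824
G1 X238.9261 Y36.0253 F1118
G1 X238.9261 Y18.2233
G1 X161.9425 Y18.2233
G1 X161.9425 Y36.0253
M5
G0 X163.3435 Y61.3347
M4 S824
G1 X186.4771 Y14.3217 F1118
M5
G0 X134.2096 Y45.3069
M4 S824
G1 X200.2676 Y45.3069 F1118
G1 X200.2676 Y13.0623
G1 X134.2096 Y13.0623
G1 X134.2096 Y45.3069
M5
G0 X106.6848 Y38.6403
M4 S824
G1 X127.1823 Y38.6403 F1118
G1 X127.1823 Y8.0769
G1 X106.6848 Y8.0769
G1 X106.6848 Y38.6403
M5
G0 X0.0000 Y0.0000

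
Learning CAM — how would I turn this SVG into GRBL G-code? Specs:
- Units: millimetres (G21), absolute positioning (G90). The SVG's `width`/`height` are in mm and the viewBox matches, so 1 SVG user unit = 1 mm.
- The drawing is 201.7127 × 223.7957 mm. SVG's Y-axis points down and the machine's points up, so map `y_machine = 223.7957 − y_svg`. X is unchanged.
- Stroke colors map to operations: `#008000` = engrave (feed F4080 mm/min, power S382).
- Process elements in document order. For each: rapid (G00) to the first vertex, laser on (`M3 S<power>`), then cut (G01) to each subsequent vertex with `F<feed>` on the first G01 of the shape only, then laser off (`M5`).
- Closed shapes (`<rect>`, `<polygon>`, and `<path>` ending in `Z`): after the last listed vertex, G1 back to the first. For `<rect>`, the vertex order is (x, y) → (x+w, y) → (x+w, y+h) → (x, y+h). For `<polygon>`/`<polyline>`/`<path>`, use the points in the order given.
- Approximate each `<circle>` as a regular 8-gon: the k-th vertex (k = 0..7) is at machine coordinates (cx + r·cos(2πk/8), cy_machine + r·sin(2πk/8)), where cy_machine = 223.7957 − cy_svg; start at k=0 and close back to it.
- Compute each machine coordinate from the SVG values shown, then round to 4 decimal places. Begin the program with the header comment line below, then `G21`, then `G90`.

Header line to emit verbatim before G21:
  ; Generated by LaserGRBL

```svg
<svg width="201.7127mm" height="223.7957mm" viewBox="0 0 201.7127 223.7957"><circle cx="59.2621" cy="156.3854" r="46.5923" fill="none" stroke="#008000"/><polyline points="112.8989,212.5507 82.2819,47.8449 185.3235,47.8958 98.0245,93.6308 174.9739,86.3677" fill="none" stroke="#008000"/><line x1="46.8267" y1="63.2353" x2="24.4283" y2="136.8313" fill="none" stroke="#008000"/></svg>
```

; Generated by LaserGRBL
G21
G90
G00 X105.8544 Y67.4103
M3 S382
G01 X92.2078 Y100.3560 F4080
G01 X59.2621 Y114.0026
G01 X26.3164 Y100.3560
G01 X12.6698 Y67.4103
G01 X26.3164 Y34.4646
G01 X59.2621 Y20.8180
G01 X92.2078 Y34.4646
G01 X105.8544 Y67.4103
M5
G00 X112.8989 Y11.2450
M3 S382
G01 X82.2819 Y175.9508 F4080
G01 X185.3235 Y175.8999
G01 X98.0245 Y130.1649
G01 X174.9739 Y137.4280
M5
G00 X46.8267 Y160.5604
M3 S382
G01 X24.4283 Y86.9644 F4080
M5

1 u = 1 mm; y_m = 223.7957 − y.

[1] `<circle>` circle, #008000→engrave S382 F4080: (105.8544,67.4103) → (92.2078,100.3560) → (59.2621,114.0026) → (26.3164,100.3560) → (12.6698,67.4103) → (26.3164,34.4646) → (59.2621,20.8180) → (92.2078,34.4646) → (105.8544,67.4103) (closed)

[2] `<polyline>` open polyline, #008000→engrave S382 F4080: (112.8989,11.2450) → (82.2819,175.9508) → (185.3235,175.8999) → (98.0245,130.1649) → (174.9739,137.4280)

[3] `<line>` line segment, #008000→engrave S382 F4080: (46.8267,160.5604) → (24.4283,86.9644)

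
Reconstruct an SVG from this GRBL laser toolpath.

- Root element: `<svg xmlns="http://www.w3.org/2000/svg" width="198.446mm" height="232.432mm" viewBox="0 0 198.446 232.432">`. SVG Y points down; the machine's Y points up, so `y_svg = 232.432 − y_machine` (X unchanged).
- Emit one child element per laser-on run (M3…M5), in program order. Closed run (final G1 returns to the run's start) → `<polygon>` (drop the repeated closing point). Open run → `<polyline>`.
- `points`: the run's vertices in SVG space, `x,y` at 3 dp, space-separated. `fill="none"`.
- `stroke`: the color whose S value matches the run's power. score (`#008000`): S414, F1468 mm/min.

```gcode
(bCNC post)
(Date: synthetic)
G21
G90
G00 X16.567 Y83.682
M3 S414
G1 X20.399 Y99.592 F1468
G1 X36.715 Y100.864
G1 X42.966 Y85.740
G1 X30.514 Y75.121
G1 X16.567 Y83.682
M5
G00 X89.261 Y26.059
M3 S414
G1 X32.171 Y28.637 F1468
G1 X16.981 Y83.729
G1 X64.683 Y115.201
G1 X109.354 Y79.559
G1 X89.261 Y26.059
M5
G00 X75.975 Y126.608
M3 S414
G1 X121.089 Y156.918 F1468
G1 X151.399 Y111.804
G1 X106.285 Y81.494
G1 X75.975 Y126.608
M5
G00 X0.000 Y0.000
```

Machine Y-up, SVG Y-down with viewBox height 232.432, so y_svg = 232.432 − y_machine; X carries over. Every run uses S414, so all elements get stroke `#008000` (score).

Run 1: The run returns to its start, so emit a `<polygon>` with points (Y-flipped): 16.567,148.750 20.399,132.840 36.715,131.568 42.966,146.692 30.514,157.311.

Run 2: The run returns to its start, so emit a `<polygon>` with points (Y-flipped): 89.261,206.373 32.171,203.795 16.981,148.703 64.683,117.231 109.354,152.873.

Run 3: The run returns to its start, so emit a `<polygon>` with points (Y-flipped): 75.975,105.824 121.089,75.514 151.399,120.628 106.285,150.938.

<svg xmlns="http://www.w3.org/2000/svg" width="198.446mm" height="232.432mm" viewBox="0 0 198.446 232.432">
  <polygon points="16.567,148.750 20.399,132.840 36.715,131.568 42.966,146.692 30.514,157.311" fill="none" stroke="#008000"/>
  <polygon points="89.261,206.373 32.171,203.795 16.981,148.703 64.683,117.231 109.354,152.873" fill="none" stroke="#008000"/>
  <polygon points="75.975,105.824 121.089,75.514 151.399,120.628 106.285,150.938" fill="none" stroke="#008000"/>
</svg>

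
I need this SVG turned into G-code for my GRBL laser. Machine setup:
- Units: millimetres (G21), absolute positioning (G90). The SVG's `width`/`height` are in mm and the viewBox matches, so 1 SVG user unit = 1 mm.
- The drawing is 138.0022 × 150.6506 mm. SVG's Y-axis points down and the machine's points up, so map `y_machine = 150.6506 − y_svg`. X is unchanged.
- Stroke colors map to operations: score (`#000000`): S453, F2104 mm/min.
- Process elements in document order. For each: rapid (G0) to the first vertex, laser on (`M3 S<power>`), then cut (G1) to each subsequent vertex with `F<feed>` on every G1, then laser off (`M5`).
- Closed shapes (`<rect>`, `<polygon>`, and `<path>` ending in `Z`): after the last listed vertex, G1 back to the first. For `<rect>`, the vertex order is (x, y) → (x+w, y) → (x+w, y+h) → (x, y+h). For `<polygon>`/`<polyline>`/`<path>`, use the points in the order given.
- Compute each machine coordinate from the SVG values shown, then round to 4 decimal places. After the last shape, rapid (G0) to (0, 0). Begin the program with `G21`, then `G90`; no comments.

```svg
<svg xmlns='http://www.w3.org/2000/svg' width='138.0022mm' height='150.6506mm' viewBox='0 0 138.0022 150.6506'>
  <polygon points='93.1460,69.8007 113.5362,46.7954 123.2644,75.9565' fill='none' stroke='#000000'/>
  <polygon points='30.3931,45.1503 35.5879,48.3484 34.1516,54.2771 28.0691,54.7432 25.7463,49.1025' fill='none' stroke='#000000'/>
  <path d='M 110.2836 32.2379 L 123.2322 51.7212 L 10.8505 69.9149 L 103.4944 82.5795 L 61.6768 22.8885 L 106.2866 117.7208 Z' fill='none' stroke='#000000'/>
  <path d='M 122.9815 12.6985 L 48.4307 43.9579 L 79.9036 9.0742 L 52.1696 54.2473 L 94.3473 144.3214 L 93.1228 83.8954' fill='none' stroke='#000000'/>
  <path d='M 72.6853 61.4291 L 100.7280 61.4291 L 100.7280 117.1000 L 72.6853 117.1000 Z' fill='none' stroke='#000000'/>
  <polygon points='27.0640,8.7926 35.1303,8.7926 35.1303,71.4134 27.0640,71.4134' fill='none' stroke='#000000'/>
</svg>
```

G21
G90
G0 X93.1460 Y80.8499
M3 S453
G1 X113.5362 Y103.8552 F2104
G1 X123.2644 Y74.6941 F2104
G1 X93.1460 Y80.8499 F2104
M5
G0 X30.3931 Y105.5003
M3 S453
G1 X35.5879 Y102.3022 F2104
G1 X34.1516 Y96.3735 F2104
G1 X28.0691 Y95.9074 F2104
G1 X25.7463 Y101.5481 F2104
G1 X30.3931 Y105.5003 F2104
M5
G0 X110.2836 Y118.4127
M3 S453
G1 X123.2322 Y98.9294 F2104
G1 X10.8505 Y80.7357 F2104
G1 X103.4944 Y68.0711 F2104
G1 X61.6768 Y127.7621 F2104
G1 X106.2866 Y32.9298 F2104
G1 X110.2836 Y118.4127 F2104
M5
G0 X122.9815 Y137.9521
M3 S453
G1 X48.4307 Y106.6927 F2104
G1 X79.9036 Y141.5764 F2104
G1 X52.1696 Y96.4033 F2104
G1 X94.3473 Y6.3292 F2104
G1 X93.1228 Y66.7552 F2104
M5
G0 X72.6853 Y89.2215
M3 S453
G1 X100.7280 Y89.2215 F2104
G1 X100.7280 Y33.5506 F2104
G1 X72.6853 Y33.5506 F2104
G1 X72.6853 Y89.2215 F2104
M5
G0 X27.0640 Y141.8580
M3 S453
G1 X35.1303 Y141.8580 F2104
G1 X35.1303 Y79.2372 F2104
G1 X27.0640 Y79.2372 F2104
G1 X27.0640 Y141.8580 F2104
M5
G0 X0.0000 Y0.0000

1 u = 1 mm; y_m = 150.6506 − y.

[1] `<polygon>` regular polygon, #000000→score S453 F2104: (93.1460,80.8499) → (113.5362,103.8552) → (123.2644,74.6941) → (93.1460,80.8499) (closed)

[2] `<polygon>` regular polygon, #000000→score S453 F2104: (30.3931,105.5003) → (35.5879,102.3022) → (34.1516,96.3735) → (28.0691,95.9074) → (25.7463,101.5481) → (30.3931,105.5003) (closed)

[3] `<path>` closed polygon, #000000→score S453 F2104: (110.2836,118.4127) → (123.2322,98.9294) → (10.8505,80.7357) → (103.4944,68.0711) → (61.6768,127.7621) → (106.2866,32.9298) → (110.2836,118.4127) (closed)

[4] `<path>` open polyline, #000000→score S453 F2104: (122.9815,137.9521) → (48.4307,106.6927) → (79.9036,141.5764) → (52.1696,96.4033) → (94.3473,6.3292) → (93.1228,66.7552)

[5] `<path>` rectangle, #000000→score S453 F2104: (72.6853,89.2215) → (100.7280,89.2215) → (100.7280,33.5506) → (72.6853,33.5506) → (72.6853,89.2215) (closed)

[6] `<polygon>` rectangle, #000000→score S453 F2104: (27.0640,141.8580) → (35.1303,141.8580) → (35.1303,79.2372) → (27.0640,79.2372) → (27.0640,141.8580) (closed)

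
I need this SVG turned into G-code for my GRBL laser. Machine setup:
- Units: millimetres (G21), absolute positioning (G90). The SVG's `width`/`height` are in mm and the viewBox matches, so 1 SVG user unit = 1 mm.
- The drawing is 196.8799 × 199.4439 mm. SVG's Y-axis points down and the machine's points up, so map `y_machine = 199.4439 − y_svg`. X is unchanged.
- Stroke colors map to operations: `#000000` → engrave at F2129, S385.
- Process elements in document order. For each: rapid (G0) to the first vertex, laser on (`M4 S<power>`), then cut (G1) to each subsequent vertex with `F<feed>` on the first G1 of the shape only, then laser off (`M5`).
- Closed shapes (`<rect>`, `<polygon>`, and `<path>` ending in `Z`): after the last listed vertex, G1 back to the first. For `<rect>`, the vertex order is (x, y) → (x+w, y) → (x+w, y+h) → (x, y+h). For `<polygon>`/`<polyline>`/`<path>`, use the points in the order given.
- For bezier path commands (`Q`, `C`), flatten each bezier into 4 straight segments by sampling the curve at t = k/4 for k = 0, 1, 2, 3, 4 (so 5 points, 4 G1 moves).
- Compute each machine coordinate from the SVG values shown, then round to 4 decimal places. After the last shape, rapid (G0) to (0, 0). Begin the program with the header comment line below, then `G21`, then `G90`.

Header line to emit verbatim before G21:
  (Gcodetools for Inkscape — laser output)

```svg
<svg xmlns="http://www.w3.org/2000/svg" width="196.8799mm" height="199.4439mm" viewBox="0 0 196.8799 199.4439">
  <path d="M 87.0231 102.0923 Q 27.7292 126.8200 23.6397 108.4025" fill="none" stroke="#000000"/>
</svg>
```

Since the viewBox matches the mm dimensions, user units are millimetres directly. The only transform is the Y-flip y_m = 199.4439 − y_svg.

Shape 1 is a quadratic bezier drawn with `<path>`. Its stroke #000000 means engrave at S385, F2129. After flipping Y the toolpath is (87.0231,97.3516) → (60.8264,87.6843) → (41.5303,83.4102) → (29.1347,84.5292) → (23.6397,91.0414).

(Gcodetools for Inkscape — laser output)
G21
G90
G0 X87.0231 Y97.3516
M4 S385
G1 X60.8264 Y87.6843 F2129
G1 X41.5303 Y83.4102
G1 X29.1347 Y84.5292
G1 X23.6397 Y91.0414
M5
G0 X0.0000 Y0.0000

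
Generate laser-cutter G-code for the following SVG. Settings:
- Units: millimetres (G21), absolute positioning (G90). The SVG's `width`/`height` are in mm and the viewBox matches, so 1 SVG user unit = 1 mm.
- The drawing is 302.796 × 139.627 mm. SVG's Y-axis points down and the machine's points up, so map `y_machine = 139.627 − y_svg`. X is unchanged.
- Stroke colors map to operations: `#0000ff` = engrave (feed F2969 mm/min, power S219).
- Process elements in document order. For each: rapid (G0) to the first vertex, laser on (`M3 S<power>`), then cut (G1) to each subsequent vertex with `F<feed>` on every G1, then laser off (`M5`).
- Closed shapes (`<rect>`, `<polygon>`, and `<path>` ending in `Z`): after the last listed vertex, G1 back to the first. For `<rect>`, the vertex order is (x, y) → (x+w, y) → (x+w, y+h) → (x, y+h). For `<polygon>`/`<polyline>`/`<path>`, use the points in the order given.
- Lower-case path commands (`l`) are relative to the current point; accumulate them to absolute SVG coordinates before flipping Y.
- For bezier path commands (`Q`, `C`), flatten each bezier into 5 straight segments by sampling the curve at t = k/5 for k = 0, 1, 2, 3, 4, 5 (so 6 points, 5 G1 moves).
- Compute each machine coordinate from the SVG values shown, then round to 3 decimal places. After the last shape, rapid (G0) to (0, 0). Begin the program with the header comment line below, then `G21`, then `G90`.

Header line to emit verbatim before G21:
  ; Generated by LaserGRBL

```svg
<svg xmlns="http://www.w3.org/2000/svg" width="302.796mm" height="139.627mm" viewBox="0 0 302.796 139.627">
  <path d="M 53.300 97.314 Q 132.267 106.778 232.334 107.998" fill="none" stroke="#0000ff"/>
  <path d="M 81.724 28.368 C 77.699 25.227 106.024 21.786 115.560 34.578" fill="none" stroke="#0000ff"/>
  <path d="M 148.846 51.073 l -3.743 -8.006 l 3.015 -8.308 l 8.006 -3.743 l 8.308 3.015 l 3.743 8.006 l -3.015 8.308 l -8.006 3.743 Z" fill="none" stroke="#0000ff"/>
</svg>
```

1 u = 1 mm; y_m = 139.627 − y.

[1] `<path>` quadratic bezier, #0000ff→engrave S219 F2969: (53.300,42.313) → (85.731,38.857) → (119.850,36.061) → (155.656,33.924) → (193.151,32.447) → (232.334,31.629)

[2] `<path>` cubic bezier, #0000ff→engrave S219 F2969: (81.724,111.259) → (82.782,113.047) → (89.149,114.114) → (98.371,113.666) → (107.993,110.909) → (115.560,105.049)

[3] `<path>` regular polygon, #0000ff→engrave S219 F2969: (148.846,88.554) → (145.103,96.560) → (148.118,104.868) → (156.124,108.611) → (164.432,105.596) → (168.175,97.590) → (165.160,89.282) → (157.154,85.539) → (148.846,88.554) (closed)

; Generated by LaserGRBL
G21
G90
G0 X53.300 Y42.313
M3 S219
G1 X85.731 Y38.857 F2969
G1 X119.850 Y36.061 F2969
G1 X155.656 Y33.924 F2969
G1 X193.151 Y32.447 F2969
G1 X232.334 Y31.629 F2969
M5
G0 X81.724 Y111.259
M3 S219
G1 X82.782 Y113.047 F2969
G1 X89.149 Y114.114 F2969
G1 X98.371 Y113.666 F2969
G1 X107.993 Y110.909 F2969
G1 X115.560 Y105.049 F2969
M5
G0 X148.846 Y88.554
M3 S219
G1 X145.103 Y96.560 F2969
G1 X148.118 Y104.868 F2969
G1 X156.124 Y108.611 F2969
G1 X164.432 Y105.596 F2969
G1 X168.175 Y97.590 F2969
G1 X165.160 Y89.282 F2969
G1 X157.154 Y85.539 F2969
G1 X148.846 Y88.554 F2969
M5
G0 X0.000 Y0.000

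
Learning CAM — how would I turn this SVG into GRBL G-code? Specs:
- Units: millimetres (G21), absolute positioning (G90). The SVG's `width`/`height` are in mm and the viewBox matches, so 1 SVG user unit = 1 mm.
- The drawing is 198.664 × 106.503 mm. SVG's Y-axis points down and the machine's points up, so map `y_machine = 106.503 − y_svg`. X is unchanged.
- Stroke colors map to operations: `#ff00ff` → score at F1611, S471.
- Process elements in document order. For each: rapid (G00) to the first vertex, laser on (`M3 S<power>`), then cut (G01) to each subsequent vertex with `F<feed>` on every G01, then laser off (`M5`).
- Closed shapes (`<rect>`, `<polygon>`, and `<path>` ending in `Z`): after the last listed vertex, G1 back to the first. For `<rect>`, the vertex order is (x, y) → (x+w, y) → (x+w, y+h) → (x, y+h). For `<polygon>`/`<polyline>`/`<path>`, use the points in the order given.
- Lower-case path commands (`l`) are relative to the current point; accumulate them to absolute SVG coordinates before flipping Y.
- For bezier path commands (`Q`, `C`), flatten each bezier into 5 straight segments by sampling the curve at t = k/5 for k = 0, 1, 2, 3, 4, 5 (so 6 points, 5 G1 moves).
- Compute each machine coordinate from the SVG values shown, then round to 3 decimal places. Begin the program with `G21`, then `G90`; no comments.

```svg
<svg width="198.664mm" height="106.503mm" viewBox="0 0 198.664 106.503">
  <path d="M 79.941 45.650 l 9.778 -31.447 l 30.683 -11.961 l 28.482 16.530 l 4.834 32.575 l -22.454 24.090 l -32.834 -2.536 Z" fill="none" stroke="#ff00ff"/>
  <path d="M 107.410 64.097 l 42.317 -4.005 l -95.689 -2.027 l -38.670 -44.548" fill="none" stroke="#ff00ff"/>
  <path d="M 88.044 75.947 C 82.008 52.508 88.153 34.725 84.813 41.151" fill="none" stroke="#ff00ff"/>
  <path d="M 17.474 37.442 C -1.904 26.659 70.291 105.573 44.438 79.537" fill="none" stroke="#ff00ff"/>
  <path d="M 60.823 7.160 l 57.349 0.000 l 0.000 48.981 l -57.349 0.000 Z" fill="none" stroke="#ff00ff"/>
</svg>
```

viewBox `0 0 198.664 106.503` with mm width/height → 1 unit = 1 mm. Flip: y_m = 106.503 − y_svg.

**Shape 1** — `<path>` regular polygon, stroke `#ff00ff` → score (S471, F1611). Machine vertices: (79.941,60.853) → (89.719,92.300) → (120.402,104.261) → (148.884,87.731) → (153.718,55.156) → (131.264,31.066) → (98.430,33.602) → (79.941,60.853). Closed: final G1 returns to the first vertex.

**Shape 2** — `<path>` open polyline, stroke `#ff00ff` → score (S471, F1611). Machine vertices: (107.410,42.406) → (149.727,46.411) → (54.038,48.438) → (15.368,92.986). Open path.

**Shape 3** — `<path>` cubic bezier, stroke `#ff00ff` → score (S471, F1611). Control points (SVG): P0=(88.044,75.947), P1=(82.008,52.508), P2=(88.153,34.725), P3=(84.813,41.151); sampled at t=k/5. Machine vertices: (88.044,30.556) → (85.711,43.792) → (85.261,54.781) → (85.655,62.630) → (85.852,66.451) → (84.813,65.352). Open path.

**Shape 4** — `<path>` cubic bezier, stroke `#ff00ff` → score (S471, F1611). Control points (SVG): P0=(17.474,37.442), P1=(-1.904,26.659), P2=(70.291,105.573), P3=(44.438,79.537); sampled at t=k/5. Machine vertices: (17.474,69.061) → (15.319,66.324) → (26.040,51.403) → (40.534,33.641) → (49.701,22.381) → (44.438,26.966). Open path.

**Shape 5** — `<path>` rectangle, stroke `#ff00ff` → score (S471, F1611). Machine vertices: (60.823,99.343) → (118.172,99.343) → (118.172,50.362) → (60.823,50.362) → (60.823,99.343). Closed: final G1 returns to the first vertex.

G21
G90
G00 X79.941 Y60.853
M3 S471
G01 X89.719 Y92.300 F1611
G01 X120.402 Y104.261 F1611
G01 X148.884 Y87.731 F1611
G01 X153.718 Y55.156 F1611
G01 X131.264 Y31.066 F1611
G01 X98.430 Y33.602 F1611
G01 X79.941 Y60.853 F1611
M5
G00 X107.410 Y42.406
M3 S471
G01 X149.727 Y46.411 F1611
G01 X54.038 Y48.438 F1611
G01 X15.368 Y92.986 F1611
M5
G00 X88.044 Y30.556
M3 S471
G01 X85.711 Y43.792 F1611
G01 X85.261 Y54.781 F1611
G01 X85.655 Y62.630 F1611
G01 X85.852 Y66.451 F1611
G01 X84.813 Y65.352 F1611
M5
G00 X17.474 Y69.061
M3 S471
G01 X15.319 Y66.324 F1611
G01 X26.040 Y51.403 F1611
G01 X40.534 Y33.641 F1611
G01 X49.701 Y22.381 F1611
G01 X44.438 Y26.966 F1611
M5
G00 X60.823 Y99.343
M3 S471
G01 X118.172 Y99.343 F1611
G01 X118.172 Y50.362 F1611
G01 X60.823 Y50.362 F1611
G01 X60.823 Y99.343 F1611
M5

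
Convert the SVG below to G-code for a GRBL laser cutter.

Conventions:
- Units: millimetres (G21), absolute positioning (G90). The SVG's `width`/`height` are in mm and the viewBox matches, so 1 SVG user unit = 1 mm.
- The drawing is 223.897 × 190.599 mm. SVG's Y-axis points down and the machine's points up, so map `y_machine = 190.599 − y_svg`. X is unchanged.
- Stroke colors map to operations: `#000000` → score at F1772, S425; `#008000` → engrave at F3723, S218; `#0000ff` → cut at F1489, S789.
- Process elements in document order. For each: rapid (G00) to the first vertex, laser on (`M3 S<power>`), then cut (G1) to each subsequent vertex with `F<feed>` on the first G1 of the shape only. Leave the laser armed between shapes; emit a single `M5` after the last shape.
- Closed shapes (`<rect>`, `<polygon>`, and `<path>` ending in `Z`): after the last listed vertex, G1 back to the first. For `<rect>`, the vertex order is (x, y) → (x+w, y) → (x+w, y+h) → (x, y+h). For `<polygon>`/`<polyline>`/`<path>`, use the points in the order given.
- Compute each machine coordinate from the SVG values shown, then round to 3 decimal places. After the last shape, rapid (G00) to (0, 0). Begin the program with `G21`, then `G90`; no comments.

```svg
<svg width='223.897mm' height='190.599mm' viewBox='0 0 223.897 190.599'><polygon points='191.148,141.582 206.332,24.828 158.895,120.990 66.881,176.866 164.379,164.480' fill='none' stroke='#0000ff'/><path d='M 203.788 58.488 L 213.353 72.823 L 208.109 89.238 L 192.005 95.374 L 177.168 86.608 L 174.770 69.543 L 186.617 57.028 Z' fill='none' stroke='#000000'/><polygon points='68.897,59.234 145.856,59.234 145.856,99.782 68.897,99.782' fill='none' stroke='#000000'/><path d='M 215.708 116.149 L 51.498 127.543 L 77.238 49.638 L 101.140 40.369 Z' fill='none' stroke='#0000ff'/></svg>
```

G21
G90
G00 X191.148 Y49.017
M3 S789
G1 X206.332 Y165.771 F1489
G1 X158.895 Y69.609
G1 X66.881 Y13.733
G1 X164.379 Y26.119
G1 X191.148 Y49.017
G00 X203.788 Y132.111
M3 S425
G1 X213.353 Y117.776 F1772
G1 X208.109 Y101.361
G1 X192.005 Y95.225
G1 X177.168 Y103.991
G1 X174.770 Y121.056
G1 X186.617 Y133.571
G1 X203.788 Y132.111
G00 X68.897 Y131.365
M3 S425
G1 X145.856 Y131.365 F1772
G1 X145.856 Y90.817
G1 X68.897 Y90.817
G1 X68.897 Y131.365
G00 X215.708 Y74.450
M3 S789
G1 X51.498 Y63.056 F1489
G1 X77.238 Y140.961
G1 X101.140 Y150.230
G1 X215.708 Y74.450
M5
G00 X0.000 Y0.000

viewBox `0 0 223.897 190.599` with mm width/height → 1 unit = 1 mm. Flip: y_m = 190.599 − y_svg.

**Shape 1** — `<polygon>` closed polygon, stroke `#0000ff` → cut (S789, F1489). Machine vertices: (191.148,49.017) → (206.332,165.771) → (158.895,69.609) → (66.881,13.733) → (164.379,26.119) → (191.148,49.017). Closed: final G1 returns to the first vertex.

**Shape 2** — `<path>` regular polygon, stroke `#000000` → score (S425, F1772). Machine vertices: (203.788,132.111) → (213.353,117.776) → (208.109,101.361) → (192.005,95.225) → (177.168,103.991) → (174.770,121.056) → (186.617,133.571) → (203.788,132.111). Closed: final G1 returns to the first vertex.

**Shape 3** — `<polygon>` rectangle, stroke `#000000` → score (S425, F1772). Machine vertices: (68.897,131.365) → (145.856,131.365) → (145.856,90.817) → (68.897,90.817) → (68.897,131.365). Closed: final G1 returns to the first vertex.

**Shape 4** — `<path>` closed polygon, stroke `#0000ff` → cut (S789, F1489). Machine vertices: (215.708,74.450) → (51.498,63.056) → (77.238,140.961) → (101.140,150.230) → (215.708,74.450). Closed: final G1 returns to the first vertex.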